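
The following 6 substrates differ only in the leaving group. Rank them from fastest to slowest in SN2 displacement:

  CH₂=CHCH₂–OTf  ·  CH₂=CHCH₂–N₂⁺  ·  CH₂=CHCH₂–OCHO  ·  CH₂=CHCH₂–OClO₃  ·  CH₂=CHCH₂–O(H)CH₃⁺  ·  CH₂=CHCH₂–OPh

CH₂=CHCH₂–N₂⁺ > CH₂=CHCH₂–OTf > CH₂=CHCH₂–OClO₃ > CH₂=CHCH₂–O(H)CH₃⁺ > CH₂=CHCH₂–OCHO > CH₂=CHCH₂–OPh

The skeletons are identical, so relative rate is governed entirely by leaving-group ability.
Leaving-group ability tracks the stability of the departed species; conjugate-acid pKₐ is the usual yardstick (lower pKₐ → better LG).
CH₂=CHCH₂–N₂⁺ loses N₂: no meaningful conjugate acid; N₂ departs as an exceptionally stable neutral molecule
CH₂=CHCH₂–OTf loses OTf⁻: pKₐ(CF₃SO₃H (triflic acid)) ≈ -14
CH₂=CHCH₂–OClO₃ loses ClO₄⁻: pKₐ(HClO₄) ≈ -10
CH₂=CHCH₂–O(H)CH₃⁺ loses R'OH: pKₐ(R'OH₂⁺) ≈ -2.4
CH₂=CHCH₂–OCHO loses HCOO⁻: pKₐ(HCOOH) ≈ 3.8
CH₂=CHCH₂–OPh loses PhO⁻: pKₐ(C₆H₅OH (phenol)) ≈ 10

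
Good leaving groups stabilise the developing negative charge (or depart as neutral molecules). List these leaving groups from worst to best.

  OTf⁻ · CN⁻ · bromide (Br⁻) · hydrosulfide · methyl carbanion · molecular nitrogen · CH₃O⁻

methyl carbanion < CH₃O⁻ < CN⁻ < hydrosulfide < bromide (Br⁻) < OTf⁻ < molecular nitrogen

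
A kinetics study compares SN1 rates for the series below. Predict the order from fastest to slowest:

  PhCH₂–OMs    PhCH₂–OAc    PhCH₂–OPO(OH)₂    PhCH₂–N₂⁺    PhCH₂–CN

Identical carbon frameworks mean the comparison reduces to leaving-group quality.
Leaving-group ability tracks the stability of the departed species; conjugate-acid pKₐ is the usual yardstick (lower pKₐ → better LG).
PhCH₂–N₂⁺ loses N₂: no meaningful conjugate acid; N₂ departs as an exceptionally stable neutral molecule
PhCH₂–OMs loses OMs⁻: pKₐ(CH₃SO₃H (MsOH)) ≈ -1.9
PhCH₂–OPO(OH)₂ loses H₂PO₄⁻: pKₐ(H₃PO₄) ≈ 2.1
PhCH₂–OAc loses AcO⁻: pKₐ(CH₃COOH) ≈ 4.8
PhCH₂–CN loses CN⁻: pKₐ(HCN) ≈ 9.2

PhCH₂–N₂⁺ > PhCH₂–OMs > PhCH₂–OPO(OH)₂ > PhCH₂–OAc > PhCH₂–CN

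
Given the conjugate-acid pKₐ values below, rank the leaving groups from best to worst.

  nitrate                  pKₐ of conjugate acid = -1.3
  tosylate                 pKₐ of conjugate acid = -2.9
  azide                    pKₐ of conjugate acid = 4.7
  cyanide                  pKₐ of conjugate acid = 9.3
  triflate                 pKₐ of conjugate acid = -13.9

Lower conjugate-acid pKₐ ⇒ weaker base ⇒ better leaving group.
Sorting by the given values: triflate (-13.9), tosylate (-2.9), nitrate (-1.3), azide (4.7), cyanide (9.3).

triflate > tosylate > nitrate > azide > cyanide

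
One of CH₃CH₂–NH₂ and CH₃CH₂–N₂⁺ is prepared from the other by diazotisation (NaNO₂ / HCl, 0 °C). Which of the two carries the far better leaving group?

From CH₃CH₂–NH₂ the departing group would be NH₂⁻ (pKₐ(NH₃) ≈ 38). Extremely strong base; never a leaving group.
From CH₃CH₂–N₂⁺ the leaving group is N₂ (no meaningful conjugate acid; N₂ departs as an exceptionally stable neutral molecule).
Diazotisation (NaNO₂ / HCl, 0 °C) works by generating a diazonium salt that expels N₂, making CH₃CH₂–N₂⁺ enormously more reactive.

CH₃CH₂–N₂⁺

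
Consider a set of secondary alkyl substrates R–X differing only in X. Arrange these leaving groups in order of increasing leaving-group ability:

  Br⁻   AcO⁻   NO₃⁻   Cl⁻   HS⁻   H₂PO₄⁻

HS⁻ < AcO⁻ < H₂PO₄⁻ < NO₃⁻ < Cl⁻ < Br⁻

The more stable X⁻ (or X) is on its own — i.e. the weaker a base it is — the better a leaving group it makes.
Br⁻: pKₐ(HBr) ≈ -9
Cl⁻: pKₐ(HCl) ≈ -7
NO₃⁻: pKₐ(HNO₃) ≈ -1.3
H₂PO₄⁻: pKₐ(H₃PO₄) ≈ 2.1
AcO⁻: pKₐ(CH₃COOH) ≈ 4.8
HS⁻: pKₐ(H₂S) ≈ 7
The question asks for worst first, so the sequence is read in increasing leaving-group ability.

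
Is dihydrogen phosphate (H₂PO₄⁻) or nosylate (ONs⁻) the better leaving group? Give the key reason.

nosylate (ONs⁻) is the better leaving group.
pKₐ(p-O₂NC₆H₄SO₃H) ≈ -3.5 versus pKₐ(H₃PO₄) ≈ 2.1: nosylate (ONs⁻) is the much weaker base.
P-nitro group further stabilises the sulfonate.

nosylate (ONs⁻)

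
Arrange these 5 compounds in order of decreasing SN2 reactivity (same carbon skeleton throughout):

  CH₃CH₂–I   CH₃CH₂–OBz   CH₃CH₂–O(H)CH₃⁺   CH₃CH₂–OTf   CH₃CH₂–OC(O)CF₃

CH₃CH₂–OTf > CH₃CH₂–I > CH₃CH₂–O(H)CH₃⁺ > CH₃CH₂–OC(O)CF₃ > CH₃CH₂–OBz

Same R in every case — rank the leaving groups.
A good leaving group is a weak base: the lower the pKₐ of its conjugate acid, the more readily it departs.
CH₃CH₂–OTf loses OTf⁻: pKₐ(CF₃SO₃H (triflic acid)) ≈ -14
CH₃CH₂–I loses I⁻: pKₐ(HI) ≈ -10
CH₃CH₂–O(H)CH₃⁺ loses R'OH: pKₐ(R'OH₂⁺) ≈ -2.4
CH₃CH₂–OC(O)CF₃ loses CF₃COO⁻: pKₐ(CF₃COOH) ≈ 0.2
CH₃CH₂–OBz loses PhCOO⁻: pKₐ(C₆H₅COOH) ≈ 4.2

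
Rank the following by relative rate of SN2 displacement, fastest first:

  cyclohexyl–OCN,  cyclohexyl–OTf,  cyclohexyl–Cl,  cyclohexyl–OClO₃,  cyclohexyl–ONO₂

Identical carbon frameworks mean the comparison reduces to leaving-group quality.
Leaving-group ability tracks the stability of the departed species; conjugate-acid pKₐ is the usual yardstick (lower pKₐ → better LG).
cyclohexyl–OTf loses OTf⁻: pKₐ(CF₃SO₃H (triflic acid)) ≈ -14
cyclohexyl–OClO₃ loses ClO₄⁻: pKₐ(HClO₄) ≈ -10
cyclohexyl–Cl loses Cl⁻: pKₐ(HCl) ≈ -7
cyclohexyl–ONO₂ loses NO₃⁻: pKₐ(HNO₃) ≈ -1.3
cyclohexyl–OCN loses NCO⁻: pKₐ(HOCN) ≈ 3.5

cyclohexyl–OTf > cyclohexyl–OClO₃ > cyclohexyl–Cl > cyclohexyl–ONO₂ > cyclohexyl–OCN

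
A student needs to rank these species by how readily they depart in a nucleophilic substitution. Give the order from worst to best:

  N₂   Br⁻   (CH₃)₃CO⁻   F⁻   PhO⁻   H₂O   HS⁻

(CH₃)₃CO⁻ < PhO⁻ < HS⁻ < F⁻ < H₂O < Br⁻ < N₂

N₂: no meaningful conjugate acid; N₂ departs as an exceptionally stable neutral molecule
Br⁻: pKₐ(HBr) ≈ -9
H₂O: pKₐ(H₃O⁺) ≈ -1.7 — neutral; leaves from a protonated alcohol (R–OH₂⁺)
F⁻: pKₐ(HF) ≈ 3.2
HS⁻: pKₐ(H₂S) ≈ 7
PhO⁻: pKₐ(C₆H₅OH (phenol)) ≈ 10 — resonance into the ring helps, but still a poor LG
(CH₃)₃CO⁻: pKₐ(t-BuOH) ≈ 18 — bulky, strongly basic alkoxide
Listed from poorest to best leaving group as asked.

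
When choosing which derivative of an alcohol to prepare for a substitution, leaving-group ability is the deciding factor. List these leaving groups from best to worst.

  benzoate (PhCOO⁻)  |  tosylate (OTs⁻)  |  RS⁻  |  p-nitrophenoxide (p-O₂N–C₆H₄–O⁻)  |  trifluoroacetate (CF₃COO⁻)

Rank by basicity of the departing species: weakest base leaves most easily.
tosylate (OTs⁻): pKₐ(p-CH₃C₆H₄SO₃H (TsOH)) ≈ -2.8
trifluoroacetate (CF₃COO⁻): pKₐ(CF₃COOH) ≈ 0.2
benzoate (PhCOO⁻): pKₐ(C₆H₅COOH) ≈ 4.2
p-nitrophenoxide (p-O₂N–C₆H₄–O⁻): pKₐ(p-nitrophenol) ≈ 7.2
RS⁻: pKₐ(RSH (a thiol)) ≈ 10.5

tosylate (OTs⁻) > trifluoroacetate (CF₃COO⁻) > benzoate (PhCOO⁻) > p-nitrophenoxide (p-O₂N–C₆H₄–O⁻) > RS⁻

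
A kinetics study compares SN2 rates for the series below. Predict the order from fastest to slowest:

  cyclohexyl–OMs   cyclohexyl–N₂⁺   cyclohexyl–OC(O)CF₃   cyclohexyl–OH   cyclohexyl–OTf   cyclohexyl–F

cyclohexyl–N₂⁺ > cyclohexyl–OTf > cyclohexyl–OMs > cyclohexyl–OC(O)CF₃ > cyclohexyl–F > cyclohexyl–OH

With the same alkyl group throughout, only the leaving group differentiates the rates.
A good leaving group is a weak base: the lower the pKₐ of its conjugate acid, the more readily it departs.
cyclohexyl–N₂⁺ loses N₂: no meaningful conjugate acid; N₂ departs as an exceptionally stable neutral molecule
cyclohexyl–OTf loses OTf⁻: pKₐ(CF₃SO₃H (triflic acid)) ≈ -14
cyclohexyl–OMs loses OMs⁻: pKₐ(CH₃SO₃H (MsOH)) ≈ -1.9
cyclohexyl–OC(O)CF₃ loses CF₃COO⁻: pKₐ(CF₃COOH) ≈ 0.2
cyclohexyl–F loses F⁻: pKₐ(HF) ≈ 3.2
cyclohexyl–OH loses OH⁻: pKₐ(H₂O) ≈ 15.7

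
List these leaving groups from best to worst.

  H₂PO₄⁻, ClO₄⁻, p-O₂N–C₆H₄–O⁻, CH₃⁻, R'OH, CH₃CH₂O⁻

Leaving-group ability tracks the stability of the departed species; conjugate-acid pKₐ is the usual yardstick (lower pKₐ → better LG).
ClO₄⁻: pKₐ(HClO₄) ≈ -10 — extremely weak base; rarely used for safety reasons
R'OH: pKₐ(R'OH₂⁺) ≈ -2.4
H₂PO₄⁻: pKₐ(H₃PO₄) ≈ 2.1 — moderate base; biological leaving group after further activation
p-O₂N–C₆H₄–O⁻: pKₐ(p-nitrophenol) ≈ 7.2 — nitro group delocalises the charge; the classic chromogenic LG
CH₃CH₂O⁻: pKₐ(CH₃CH₂OH) ≈ 16 — strong base; alkoxides do not leave unassisted
CH₃⁻: pKₐ(CH₄) ≈ 48 — unstabilised carbanion; the worst conceivable leaving group

ClO₄⁻ > R'OH > H₂PO₄⁻ > p-O₂N–C₆H₄–O⁻ > CH₃CH₂O⁻ > CH₃⁻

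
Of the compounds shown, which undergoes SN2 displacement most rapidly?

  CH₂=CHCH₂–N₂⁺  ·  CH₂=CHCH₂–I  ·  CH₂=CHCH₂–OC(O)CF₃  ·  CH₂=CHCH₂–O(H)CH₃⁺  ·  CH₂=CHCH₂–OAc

Same R in every case — rank the leaving groups.
Leaving-group ability tracks the stability of the departed species; conjugate-acid pKₐ is the usual yardstick (lower pKₐ → better LG).
CH₂=CHCH₂–N₂⁺ loses N₂: no meaningful conjugate acid; N₂ departs as an exceptionally stable neutral molecule
CH₂=CHCH₂–I loses I⁻: pKₐ(HI) ≈ -10
CH₂=CHCH₂–O(H)CH₃⁺ loses R'OH: pKₐ(R'OH₂⁺) ≈ -2.4
CH₂=CHCH₂–OC(O)CF₃ loses CF₃COO⁻: pKₐ(CF₃COOH) ≈ 0.2
CH₂=CHCH₂–OAc loses AcO⁻: pKₐ(CH₃COOH) ≈ 4.8

CH₂=CHCH₂–N₂⁺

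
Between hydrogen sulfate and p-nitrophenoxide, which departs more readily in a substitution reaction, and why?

hydrogen sulfate

hydrogen sulfate is the better leaving group.
pKₐ(H₂SO₄) ≈ -3 versus pKₐ(p-nitrophenol) ≈ 7.2: hydrogen sulfate is the much weaker base.
Conjugate base of a strong mineral acid.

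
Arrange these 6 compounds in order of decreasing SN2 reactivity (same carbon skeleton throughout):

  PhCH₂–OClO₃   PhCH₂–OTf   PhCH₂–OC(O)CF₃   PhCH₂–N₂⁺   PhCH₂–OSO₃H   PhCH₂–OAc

PhCH₂–N₂⁺ > PhCH₂–OTf > PhCH₂–OClO₃ > PhCH₂–OSO₃H > PhCH₂–OC(O)CF₃ > PhCH₂–OAc

Identical carbon frameworks mean the comparison reduces to leaving-group quality.
Leaving-group ability tracks the stability of the departed species; conjugate-acid pKₐ is the usual yardstick (lower pKₐ → better LG).
PhCH₂–N₂⁺ loses N₂: no meaningful conjugate acid; N₂ departs as an exceptionally stable neutral molecule
PhCH₂–OTf loses OTf⁻: pKₐ(CF₃SO₃H (triflic acid)) ≈ -14
PhCH₂–OClO₃ loses ClO₄⁻: pKₐ(HClO₄) ≈ -10
PhCH₂–OSO₃H loses HSO₄⁻: pKₐ(H₂SO₄) ≈ -3
PhCH₂–OC(O)CF₃ loses CF₃COO⁻: pKₐ(CF₃COOH) ≈ 0.2
PhCH₂–OAc loses AcO⁻: pKₐ(CH₃COOH) ≈ 4.8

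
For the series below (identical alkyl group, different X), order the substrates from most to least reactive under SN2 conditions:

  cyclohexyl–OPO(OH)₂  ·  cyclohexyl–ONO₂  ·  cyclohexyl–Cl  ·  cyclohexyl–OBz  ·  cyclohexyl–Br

cyclohexyl–Br > cyclohexyl–Cl > cyclohexyl–ONO₂ > cyclohexyl–OPO(OH)₂ > cyclohexyl–OBz

Identical carbon frameworks mean the comparison reduces to leaving-group quality.
A good leaving group is a weak base: the lower the pKₐ of its conjugate acid, the more readily it departs.
cyclohexyl–Br loses Br⁻: pKₐ(HBr) ≈ -9
cyclohexyl–Cl loses Cl⁻: pKₐ(HCl) ≈ -7
cyclohexyl–ONO₂ loses NO₃⁻: pKₐ(HNO₃) ≈ -1.3
cyclohexyl–OPO(OH)₂ loses H₂PO₄⁻: pKₐ(H₃PO₄) ≈ 2.1
cyclohexyl–OBz loses PhCOO⁻: pKₐ(C₆H₅COOH) ≈ 4.2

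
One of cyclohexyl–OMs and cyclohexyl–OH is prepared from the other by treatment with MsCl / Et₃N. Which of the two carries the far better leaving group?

From cyclohexyl–OH the departing group would be OH⁻ (pKₐ(H₂O) ≈ 15.7). Strong base; essentially never leaves without prior activation.
From cyclohexyl–OMs the leaving group is OMs⁻ (pKₐ(CH₃SO₃H (MsOH)) ≈ -1.9). Resonance-delocalised alkanesulfonate.
Treatment with MsCl / Et₃N works by converting the hydroxyl into a mesylate, making cyclohexyl–OMs enormously more reactive.

cyclohexyl–OMs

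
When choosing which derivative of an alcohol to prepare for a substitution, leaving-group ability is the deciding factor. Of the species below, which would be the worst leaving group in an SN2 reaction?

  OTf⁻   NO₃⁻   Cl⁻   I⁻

NO₃⁻

OTf⁻: pKₐ(CF₃SO₃H (triflic acid)) ≈ -14
I⁻: pKₐ(HI) ≈ -10
Cl⁻: pKₐ(HCl) ≈ -7
NO₃⁻: pKₐ(HNO₃) ≈ -1.3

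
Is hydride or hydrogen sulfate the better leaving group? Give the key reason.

hydrogen sulfate is the better leaving group.
pKₐ(H₂SO₄) ≈ -3 versus pKₐ(H₂) ≈ 36: hydrogen sulfate is the much weaker base.
Conjugate base of a strong mineral acid.

hydrogen sulfate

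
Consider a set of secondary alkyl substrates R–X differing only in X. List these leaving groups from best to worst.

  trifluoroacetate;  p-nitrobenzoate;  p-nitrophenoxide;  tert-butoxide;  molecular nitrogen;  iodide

molecular nitrogen > iodide > trifluoroacetate > p-nitrobenzoate > p-nitrophenoxide > tert-butoxide

Rank by basicity of the departing species: weakest base leaves most easily.
molecular nitrogen: no meaningful conjugate acid; N₂ departs as an exceptionally stable neutral molecule
iodide: pKₐ(HI) ≈ -10
trifluoroacetate: pKₐ(CF₃COOH) ≈ 0.2
p-nitrobenzoate: pKₐ(p-nitrobenzoic acid) ≈ 3.4 — electron-withdrawing nitro group stabilises the carboxylate
p-nitrophenoxide: pKₐ(p-nitrophenol) ≈ 7.2
tert-butoxide: pKₐ(t-BuOH) ≈ 18 — bulky, strongly basic alkoxide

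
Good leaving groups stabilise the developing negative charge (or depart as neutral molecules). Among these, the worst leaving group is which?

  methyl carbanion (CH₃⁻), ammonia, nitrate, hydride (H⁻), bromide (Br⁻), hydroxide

The more stable X⁻ (or X) is on its own — i.e. the weaker a base it is — the better a leaving group it makes.
bromide (Br⁻): pKₐ(HBr) ≈ -9
nitrate: pKₐ(HNO₃) ≈ -1.3
ammonia: pKₐ(NH₄⁺) ≈ 9.2
hydroxide: pKₐ(H₂O) ≈ 15.7
hydride (H⁻): pKₐ(H₂) ≈ 36
methyl carbanion (CH₃⁻): pKₐ(CH₄) ≈ 48

methyl carbanion (CH₃⁻)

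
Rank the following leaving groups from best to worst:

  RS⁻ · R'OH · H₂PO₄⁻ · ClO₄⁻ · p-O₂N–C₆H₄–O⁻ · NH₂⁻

A good leaving group is a weak base: the lower the pKₐ of its conjugate acid, the more readily it departs.
ClO₄⁻: pKₐ(HClO₄) ≈ -10 — extremely weak base; rarely used for safety reasons
R'OH: pKₐ(R'OH₂⁺) ≈ -2.4
H₂PO₄⁻: pKₐ(H₃PO₄) ≈ 2.1 — moderate base; biological leaving group after further activation
p-O₂N–C₆H₄–O⁻: pKₐ(p-nitrophenol) ≈ 7.2 — nitro group delocalises the charge; the classic chromogenic LG
RS⁻: pKₐ(RSH (a thiol)) ≈ 10.5 — moderately basic; rarely leaves without activation
NH₂⁻: pKₐ(NH₃) ≈ 38 — extremely strong base; never a leaving group

ClO₄⁻ > R'OH > H₂PO₄⁻ > p-O₂N–C₆H₄–O⁻ > RS⁻ > NH₂⁻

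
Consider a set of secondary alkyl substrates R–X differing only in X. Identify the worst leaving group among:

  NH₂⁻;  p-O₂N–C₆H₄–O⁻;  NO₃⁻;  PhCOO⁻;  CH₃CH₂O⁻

NH₂⁻

The more stable X⁻ (or X) is on its own — i.e. the weaker a base it is — the better a leaving group it makes.
NO₃⁻: pKₐ(HNO₃) ≈ -1.3
PhCOO⁻: pKₐ(C₆H₅COOH) ≈ 4.2
p-O₂N–C₆H₄–O⁻: pKₐ(p-nitrophenol) ≈ 7.2
CH₃CH₂O⁻: pKₐ(CH₃CH₂OH) ≈ 16
NH₂⁻: pKₐ(NH₃) ≈ 38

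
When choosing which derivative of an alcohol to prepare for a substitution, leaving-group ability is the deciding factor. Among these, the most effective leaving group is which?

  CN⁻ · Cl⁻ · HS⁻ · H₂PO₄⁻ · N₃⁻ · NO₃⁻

Rank by basicity of the departing species: weakest base leaves most easily.
Cl⁻: pKₐ(HCl) ≈ -7
NO₃⁻: pKₐ(HNO₃) ≈ -1.3
H₂PO₄⁻: pKₐ(H₃PO₄) ≈ 2.1
N₃⁻: pKₐ(HN₃) ≈ 4.7
HS⁻: pKₐ(H₂S) ≈ 7
CN⁻: pKₐ(HCN) ≈ 9.2

Cl⁻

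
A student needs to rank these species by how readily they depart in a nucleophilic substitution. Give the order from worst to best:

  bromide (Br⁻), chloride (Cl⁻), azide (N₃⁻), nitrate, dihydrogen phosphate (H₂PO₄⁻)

azide (N₃⁻) < dihydrogen phosphate (H₂PO₄⁻) < nitrate < chloride (Cl⁻) < bromide (Br⁻)

The more stable X⁻ (or X) is on its own — i.e. the weaker a base it is — the better a leaving group it makes.
bromide (Br⁻): pKₐ(HBr) ≈ -9 — weak base; good leaving group
chloride (Cl⁻): pKₐ(HCl) ≈ -7 — moderately weak base
nitrate: pKₐ(HNO₃) ≈ -1.3 — resonance-delocalised over three oxygens
dihydrogen phosphate (H₂PO₄⁻): pKₐ(H₃PO₄) ≈ 2.1
azide (N₃⁻): pKₐ(HN₃) ≈ 4.7 — linear, resonance-stabilised
The question asks for worst first, so the sequence is read in increasing leaving-group ability.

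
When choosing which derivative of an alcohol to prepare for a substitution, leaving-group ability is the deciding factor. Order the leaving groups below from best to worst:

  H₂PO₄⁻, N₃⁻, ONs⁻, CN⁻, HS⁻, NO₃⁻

The more stable X⁻ (or X) is on its own — i.e. the weaker a base it is — the better a leaving group it makes.
ONs⁻: pKₐ(p-O₂NC₆H₄SO₃H) ≈ -3.5 — p-nitro group further stabilises the sulfonate
NO₃⁻: pKₐ(HNO₃) ≈ -1.3 — resonance-delocalised over three oxygens
H₂PO₄⁻: pKₐ(H₃PO₄) ≈ 2.1
N₃⁻: pKₐ(HN₃) ≈ 4.7 — linear, resonance-stabilised
HS⁻: pKₐ(H₂S) ≈ 7
CN⁻: pKₐ(HCN) ≈ 9.2

ONs⁻ > NO₃⁻ > H₂PO₄⁻ > N₃⁻ > HS⁻ > CN⁻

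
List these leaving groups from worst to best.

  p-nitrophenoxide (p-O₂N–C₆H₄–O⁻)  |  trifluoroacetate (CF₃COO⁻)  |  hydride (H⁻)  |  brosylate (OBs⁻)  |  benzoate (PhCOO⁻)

hydride (H⁻) < p-nitrophenoxide (p-O₂N–C₆H₄–O⁻) < benzoate (PhCOO⁻) < trifluoroacetate (CF₃COO⁻) < brosylate (OBs⁻)

Rank by basicity of the departing species: weakest base leaves most easily.
brosylate (OBs⁻): pKₐ(p-BrC₆H₄SO₃H) ≈ -2.8 — arenesulfonate with a p-bromo substituent
trifluoroacetate (CF₃COO⁻): pKₐ(CF₃COOH) ≈ 0.2 — strongly electron-withdrawing CF₃ stabilises the carboxylate
benzoate (PhCOO⁻): pKₐ(C₆H₅COOH) ≈ 4.2 — aryl carboxylate
p-nitrophenoxide (p-O₂N–C₆H₄–O⁻): pKₐ(p-nitrophenol) ≈ 7.2 — nitro group delocalises the charge; the classic chromogenic LG
hydride (H⁻): pKₐ(H₂) ≈ 36
Listed from poorest to best leaving group as asked.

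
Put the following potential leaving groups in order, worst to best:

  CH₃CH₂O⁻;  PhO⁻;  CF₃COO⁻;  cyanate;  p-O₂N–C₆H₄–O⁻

CH₃CH₂O⁻ < PhO⁻ < p-O₂N–C₆H₄–O⁻ < cyanate < CF₃COO⁻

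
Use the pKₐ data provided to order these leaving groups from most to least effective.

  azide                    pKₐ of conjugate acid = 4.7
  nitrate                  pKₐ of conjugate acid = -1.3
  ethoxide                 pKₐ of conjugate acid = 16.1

nitrate > azide > ethoxide

Lower conjugate-acid pKₐ ⇒ weaker base ⇒ better leaving group.
Sorting by the given values: nitrate (-1.3), azide (4.7), ethoxide (16.1).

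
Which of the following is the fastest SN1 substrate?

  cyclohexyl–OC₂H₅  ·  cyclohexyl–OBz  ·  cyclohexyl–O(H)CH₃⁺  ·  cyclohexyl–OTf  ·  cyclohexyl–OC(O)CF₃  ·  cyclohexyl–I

The skeletons are identical, so relative rate is governed entirely by leaving-group ability.
The more stable X⁻ (or X) is on its own — i.e. the weaker a base it is — the better a leaving group it makes.
cyclohexyl–OTf loses OTf⁻: pKₐ(CF₃SO₃H (triflic acid)) ≈ -14
cyclohexyl–I loses I⁻: pKₐ(HI) ≈ -10
cyclohexyl–O(H)CH₃⁺ loses R'OH: pKₐ(R'OH₂⁺) ≈ -2.4
cyclohexyl–OC(O)CF₃ loses CF₃COO⁻: pKₐ(CF₃COOH) ≈ 0.2
cyclohexyl–OBz loses PhCOO⁻: pKₐ(C₆H₅COOH) ≈ 4.2
cyclohexyl–OC₂H₅ loses CH₃CH₂O⁻: pKₐ(CH₃CH₂OH) ≈ 16

cyclohexyl–OTf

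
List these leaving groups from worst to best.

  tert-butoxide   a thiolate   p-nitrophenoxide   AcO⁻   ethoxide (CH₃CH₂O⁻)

tert-butoxide < ethoxide (CH₃CH₂O⁻) < a thiolate < p-nitrophenoxide < AcO⁻

The more stable X⁻ (or X) is on its own — i.e. the weaker a base it is — the better a leaving group it makes.
AcO⁻: pKₐ(CH₃COOH) ≈ 4.8
p-nitrophenoxide: pKₐ(p-nitrophenol) ≈ 7.2
a thiolate: pKₐ(RSH (a thiol)) ≈ 10.5
ethoxide (CH₃CH₂O⁻): pKₐ(CH₃CH₂OH) ≈ 16
tert-butoxide: pKₐ(t-BuOH) ≈ 18
The question asks for worst first, so the sequence is read in increasing leaving-group ability.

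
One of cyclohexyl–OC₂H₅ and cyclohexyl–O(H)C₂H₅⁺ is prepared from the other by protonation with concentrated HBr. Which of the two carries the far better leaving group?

From cyclohexyl–OC₂H₅ the departing group would be CH₃CH₂O⁻ (pKₐ(CH₃CH₂OH) ≈ 16). Strong base; alkoxides do not leave unassisted.
From cyclohexyl–O(H)C₂H₅⁺ the leaving group is R'OH (pKₐ(R'OH₂⁺) ≈ -2.4). Neutral; leaves from a protonated ether (an oxonium ion, R–O(H)R'⁺).
Protonation with concentrated HBr works by allowing neutral ethanol, rather than ethoxide, to depart, making cyclohexyl–O(H)C₂H₅⁺ enormously more reactive.

cyclohexyl–O(H)C₂H₅⁺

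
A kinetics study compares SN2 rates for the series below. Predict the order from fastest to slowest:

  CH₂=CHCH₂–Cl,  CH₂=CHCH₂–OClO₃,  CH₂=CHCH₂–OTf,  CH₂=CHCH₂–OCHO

CH₂=CHCH₂–OTf > CH₂=CHCH₂–OClO₃ > CH₂=CHCH₂–Cl > CH₂=CHCH₂–OCHO

Same R in every case — rank the leaving groups.
Rank by basicity of the departing species: weakest base leaves most easily.
CH₂=CHCH₂–OTf loses OTf⁻: pKₐ(CF₃SO₃H (triflic acid)) ≈ -14
CH₂=CHCH₂–OClO₃ loses ClO₄⁻: pKₐ(HClO₄) ≈ -10
CH₂=CHCH₂–Cl loses Cl⁻: pKₐ(HCl) ≈ -7
CH₂=CHCH₂–OCHO loses HCOO⁻: pKₐ(HCOOH) ≈ 3.8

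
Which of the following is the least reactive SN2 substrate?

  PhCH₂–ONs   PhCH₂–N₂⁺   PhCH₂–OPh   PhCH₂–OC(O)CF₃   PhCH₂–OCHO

Same R in every case — rank the leaving groups.
Rank by basicity of the departing species: weakest base leaves most easily.
PhCH₂–N₂⁺ loses N₂: no meaningful conjugate acid; N₂ departs as an exceptionally stable neutral molecule
PhCH₂–ONs loses ONs⁻: pKₐ(p-O₂NC₆H₄SO₃H) ≈ -3.5
PhCH₂–OC(O)CF₃ loses CF₃COO⁻: pKₐ(CF₃COOH) ≈ 0.2
PhCH₂–OCHO loses HCOO⁻: pKₐ(HCOOH) ≈ 3.8
PhCH₂–OPh loses PhO⁻: pKₐ(C₆H₅OH (phenol)) ≈ 10

PhCH₂–OPh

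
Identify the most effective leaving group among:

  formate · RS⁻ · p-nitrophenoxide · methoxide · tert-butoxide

Leaving-group ability tracks the stability of the departed species; conjugate-acid pKₐ is the usual yardstick (lower pKₐ → better LG).
formate: pKₐ(HCOOH) ≈ 3.8
p-nitrophenoxide: pKₐ(p-nitrophenol) ≈ 7.2
RS⁻: pKₐ(RSH (a thiol)) ≈ 10.5
methoxide: pKₐ(CH₃OH) ≈ 15.5
tert-butoxide: pKₐ(t-BuOH) ≈ 18

formate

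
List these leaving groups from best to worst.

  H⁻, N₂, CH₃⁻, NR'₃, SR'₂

N₂ > SR'₂ > NR'₃ > H⁻ > CH₃⁻

N₂: no meaningful conjugate acid; N₂ departs as an exceptionally stable neutral molecule
SR'₂: pKₐ(R'₂SH⁺) ≈ -7
NR'₃: pKₐ(R'₃NH⁺) ≈ 10.7
H⁻: pKₐ(H₂) ≈ 36
CH₃⁻: pKₐ(CH₄) ≈ 48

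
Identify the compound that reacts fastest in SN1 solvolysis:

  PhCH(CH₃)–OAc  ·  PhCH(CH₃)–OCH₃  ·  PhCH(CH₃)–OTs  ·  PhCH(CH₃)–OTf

With the same alkyl group throughout, only the leaving group differentiates the rates.
The more stable X⁻ (or X) is on its own — i.e. the weaker a base it is — the better a leaving group it makes.
PhCH(CH₃)–OTf loses OTf⁻: pKₐ(CF₃SO₃H (triflic acid)) ≈ -14
PhCH(CH₃)–OTs loses OTs⁻: pKₐ(p-CH₃C₆H₄SO₃H (TsOH)) ≈ -2.8
PhCH(CH₃)–OAc loses AcO⁻: pKₐ(CH₃COOH) ≈ 4.8
PhCH(CH₃)–OCH₃ loses CH₃O⁻: pKₐ(CH₃OH) ≈ 15.5

PhCH(CH₃)–OTf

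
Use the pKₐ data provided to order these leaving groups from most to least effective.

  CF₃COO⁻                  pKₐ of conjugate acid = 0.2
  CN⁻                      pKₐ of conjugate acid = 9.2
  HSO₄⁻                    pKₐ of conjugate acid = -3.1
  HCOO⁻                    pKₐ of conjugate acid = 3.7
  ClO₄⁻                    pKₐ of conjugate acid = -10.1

Lower conjugate-acid pKₐ ⇒ weaker base ⇒ better leaving group.
Sorting by the given values: ClO₄⁻ (-10.1), HSO₄⁻ (-3.1), CF₃COO⁻ (0.2), HCOO⁻ (3.7), CN⁻ (9.2).

ClO₄⁻ > HSO₄⁻ > CF₃COO⁻ > HCOO⁻ > CN⁻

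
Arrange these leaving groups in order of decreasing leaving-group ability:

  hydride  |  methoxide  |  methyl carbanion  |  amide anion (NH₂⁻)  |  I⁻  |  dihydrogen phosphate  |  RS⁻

I⁻ > dihydrogen phosphate > RS⁻ > methoxide > hydride > amide anion (NH₂⁻) > methyl carbanion

Rank by basicity of the departing species: weakest base leaves most easily.
I⁻: pKₐ(HI) ≈ -10
dihydrogen phosphate: pKₐ(H₃PO₄) ≈ 2.1
RS⁻: pKₐ(RSH (a thiol)) ≈ 10.5
methoxide: pKₐ(CH₃OH) ≈ 15.5
hydride: pKₐ(H₂) ≈ 36
amide anion (NH₂⁻): pKₐ(NH₃) ≈ 38
methyl carbanion: pKₐ(CH₄) ≈ 48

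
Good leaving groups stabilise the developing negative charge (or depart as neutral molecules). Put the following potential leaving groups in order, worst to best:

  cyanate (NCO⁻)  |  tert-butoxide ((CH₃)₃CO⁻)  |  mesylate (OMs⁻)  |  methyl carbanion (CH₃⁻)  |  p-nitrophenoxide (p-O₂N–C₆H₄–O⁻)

methyl carbanion (CH₃⁻) < tert-butoxide ((CH₃)₃CO⁻) < p-nitrophenoxide (p-O₂N–C₆H₄–O⁻) < cyanate (NCO⁻) < mesylate (OMs⁻)

mesylate (OMs⁻): pKₐ(CH₃SO₃H (MsOH)) ≈ -1.9
cyanate (NCO⁻): pKₐ(HOCN) ≈ 3.5
p-nitrophenoxide (p-O₂N–C₆H₄–O⁻): pKₐ(p-nitrophenol) ≈ 7.2
tert-butoxide ((CH₃)₃CO⁻): pKₐ(t-BuOH) ≈ 18
methyl carbanion (CH₃⁻): pKₐ(CH₄) ≈ 48
Reversing gives the worst-to-best order requested.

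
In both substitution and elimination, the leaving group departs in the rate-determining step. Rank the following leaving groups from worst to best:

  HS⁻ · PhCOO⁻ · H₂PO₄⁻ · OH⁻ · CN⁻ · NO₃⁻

Leaving-group ability tracks the stability of the departed species; conjugate-acid pKₐ is the usual yardstick (lower pKₐ → better LG).
NO₃⁻: pKₐ(HNO₃) ≈ -1.3 — resonance-delocalised over three oxygens
H₂PO₄⁻: pKₐ(H₃PO₄) ≈ 2.1
PhCOO⁻: pKₐ(C₆H₅COOH) ≈ 4.2 — aryl carboxylate
HS⁻: pKₐ(H₂S) ≈ 7 — larger and more polarisable than the oxygen analogue
CN⁻: pKₐ(HCN) ≈ 9.2 — sp carbon stabilises the charge somewhat, but still a poor LG
OH⁻: pKₐ(H₂O) ≈ 15.7 — strong base; essentially never leaves without prior activation
The question asks for worst first, so the sequence is read in increasing leaving-group ability.

OH⁻ < CN⁻ < HS⁻ < PhCOO⁻ < H₂PO₄⁻ < NO₃⁻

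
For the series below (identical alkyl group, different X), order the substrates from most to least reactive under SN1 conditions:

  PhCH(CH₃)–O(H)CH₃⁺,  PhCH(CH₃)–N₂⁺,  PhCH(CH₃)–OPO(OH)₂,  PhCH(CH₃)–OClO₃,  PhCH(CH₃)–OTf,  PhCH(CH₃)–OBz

Same R in every case — rank the leaving groups.
Leaving-group ability tracks the stability of the departed species; conjugate-acid pKₐ is the usual yardstick (lower pKₐ → better LG).
PhCH(CH₃)–N₂⁺ loses N₂: no meaningful conjugate acid; N₂ departs as an exceptionally stable neutral molecule
PhCH(CH₃)–OTf loses OTf⁻: pKₐ(CF₃SO₃H (triflic acid)) ≈ -14
PhCH(CH₃)–OClO₃ loses ClO₄⁻: pKₐ(HClO₄) ≈ -10
PhCH(CH₃)–O(H)CH₃⁺ loses R'OH: pKₐ(R'OH₂⁺) ≈ -2.4
PhCH(CH₃)–OPO(OH)₂ loses H₂PO₄⁻: pKₐ(H₃PO₄) ≈ 2.1
PhCH(CH₃)–OBz loses PhCOO⁻: pKₐ(C₆H₅COOH) ≈ 4.2

PhCH(CH₃)–N₂⁺ > PhCH(CH₃)–OTf > PhCH(CH₃)–OClO₃ > PhCH(CH₃)–O(H)CH₃⁺ > PhCH(CH₃)–OPO(OH)₂ > PhCH(CH₃)–OBz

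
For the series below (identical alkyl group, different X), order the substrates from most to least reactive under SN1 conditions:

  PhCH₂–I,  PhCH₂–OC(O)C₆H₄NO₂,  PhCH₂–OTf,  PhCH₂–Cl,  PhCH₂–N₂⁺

Identical carbon frameworks mean the comparison reduces to leaving-group quality.
Rank by basicity of the departing species: weakest base leaves most easily.
PhCH₂–N₂⁺ loses N₂: no meaningful conjugate acid; N₂ departs as an exceptionally stable neutral molecule
PhCH₂–OTf loses OTf⁻: pKₐ(CF₃SO₃H (triflic acid)) ≈ -14
PhCH₂–I loses I⁻: pKₐ(HI) ≈ -10
PhCH₂–Cl loses Cl⁻: pKₐ(HCl) ≈ -7
PhCH₂–OC(O)C₆H₄NO₂ loses p-O₂N–C₆H₄–COO⁻: pKₐ(p-nitrobenzoic acid) ≈ 3.4

PhCH₂–N₂⁺ > PhCH₂–OTf > PhCH₂–I > PhCH₂–Cl > PhCH₂–OC(O)C₆H₄NO₂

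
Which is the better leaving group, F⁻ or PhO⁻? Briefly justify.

F⁻

F⁻ is the better leaving group.
pKₐ(HF) ≈ 3.2 versus pKₐ(C₆H₅OH (phenol)) ≈ 10: F⁻ is the much weaker base.
Small and strongly basic; the poor halide leaving group.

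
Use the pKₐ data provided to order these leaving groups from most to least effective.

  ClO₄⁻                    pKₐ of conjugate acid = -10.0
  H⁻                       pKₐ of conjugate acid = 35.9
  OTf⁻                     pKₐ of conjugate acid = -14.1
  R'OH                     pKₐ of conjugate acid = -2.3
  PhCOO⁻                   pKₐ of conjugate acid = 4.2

OTf⁻ > ClO₄⁻ > R'OH > PhCOO⁻ > H⁻

Lower conjugate-acid pKₐ ⇒ weaker base ⇒ better leaving group.
Sorting by the given values: OTf⁻ (-14.1), ClO₄⁻ (-10.0), R'OH (-2.3), PhCOO⁻ (4.2), H⁻ (35.9).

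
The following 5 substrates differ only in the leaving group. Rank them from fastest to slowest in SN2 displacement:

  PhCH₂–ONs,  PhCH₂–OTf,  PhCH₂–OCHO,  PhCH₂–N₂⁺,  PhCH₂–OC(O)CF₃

The skeletons are identical, so relative rate is governed entirely by leaving-group ability.
Rank by basicity of the departing species: weakest base leaves most easily.
PhCH₂–N₂⁺ loses N₂: no meaningful conjugate acid; N₂ departs as an exceptionally stable neutral molecule
PhCH₂–OTf loses OTf⁻: pKₐ(CF₃SO₃H (triflic acid)) ≈ -14
PhCH₂–ONs loses ONs⁻: pKₐ(p-O₂NC₆H₄SO₃H) ≈ -3.5
PhCH₂–OC(O)CF₃ loses CF₃COO⁻: pKₐ(CF₃COOH) ≈ 0.2
PhCH₂–OCHO loses HCOO⁻: pKₐ(HCOOH) ≈ 3.8

PhCH₂–N₂⁺ > PhCH₂–OTf > PhCH₂–ONs > PhCH₂–OC(O)CF₃ > PhCH₂–OCHO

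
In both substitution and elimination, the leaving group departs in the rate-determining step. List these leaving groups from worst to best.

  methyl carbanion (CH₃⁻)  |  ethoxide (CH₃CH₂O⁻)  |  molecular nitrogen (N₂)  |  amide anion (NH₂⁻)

Leaving-group ability tracks the stability of the departed species; conjugate-acid pKₐ is the usual yardstick (lower pKₐ → better LG).
molecular nitrogen (N₂): no meaningful conjugate acid; N₂ departs as an exceptionally stable neutral molecule
ethoxide (CH₃CH₂O⁻): pKₐ(CH₃CH₂OH) ≈ 16 — strong base; alkoxides do not leave unassisted
amide anion (NH₂⁻): pKₐ(NH₃) ≈ 38 — extremely strong base; never a leaving group
methyl carbanion (CH₃⁻): pKₐ(CH₄) ≈ 48
The question asks for worst first, so the sequence is read in increasing leaving-group ability.

methyl carbanion (CH₃⁻) < amide anion (NH₂⁻) < ethoxide (CH₃CH₂O⁻) < molecular nitrogen (N₂)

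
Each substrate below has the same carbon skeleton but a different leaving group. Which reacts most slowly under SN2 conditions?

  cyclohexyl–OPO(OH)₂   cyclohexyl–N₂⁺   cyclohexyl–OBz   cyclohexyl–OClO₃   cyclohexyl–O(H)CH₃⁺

cyclohexyl–OBz

The skeletons are identical, so relative rate is governed entirely by leaving-group ability.
Rank by basicity of the departing species: weakest base leaves most easily.
cyclohexyl–N₂⁺ loses N₂: no meaningful conjugate acid; N₂ departs as an exceptionally stable neutral molecule
cyclohexyl–OClO₃ loses ClO₄⁻: pKₐ(HClO₄) ≈ -10
cyclohexyl–O(H)CH₃⁺ loses R'OH: pKₐ(R'OH₂⁺) ≈ -2.4
cyclohexyl–OPO(OH)₂ loses H₂PO₄⁻: pKₐ(H₃PO₄) ≈ 2.1
cyclohexyl–OBz loses PhCOO⁻: pKₐ(C₆H₅COOH) ≈ 4.2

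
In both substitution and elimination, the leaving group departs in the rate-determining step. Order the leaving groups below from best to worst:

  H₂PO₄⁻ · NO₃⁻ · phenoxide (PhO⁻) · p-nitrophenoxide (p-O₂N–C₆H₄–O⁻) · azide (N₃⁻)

Rank by basicity of the departing species: weakest base leaves most easily.
NO₃⁻: pKₐ(HNO₃) ≈ -1.3 — resonance-delocalised over three oxygens
H₂PO₄⁻: pKₐ(H₃PO₄) ≈ 2.1
azide (N₃⁻): pKₐ(HN₃) ≈ 4.7
p-nitrophenoxide (p-O₂N–C₆H₄–O⁻): pKₐ(p-nitrophenol) ≈ 7.2 — nitro group delocalises the charge; the classic chromogenic LG
phenoxide (PhO⁻): pKₐ(C₆H₅OH (phenol)) ≈ 10 — resonance into the ring helps, but still a poor LG

NO₃⁻ > H₂PO₄⁻ > azide (N₃⁻) > p-nitrophenoxide (p-O₂N–C₆H₄–O⁻) > phenoxide (PhO⁻)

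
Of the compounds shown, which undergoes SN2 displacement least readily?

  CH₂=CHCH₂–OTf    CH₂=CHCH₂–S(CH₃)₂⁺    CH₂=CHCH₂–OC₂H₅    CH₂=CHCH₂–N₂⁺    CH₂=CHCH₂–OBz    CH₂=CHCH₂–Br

CH₂=CHCH₂–OC₂H₅

The skeletons are identical, so relative rate is governed entirely by leaving-group ability.
A good leaving group is a weak base: the lower the pKₐ of its conjugate acid, the more readily it departs.
CH₂=CHCH₂–N₂⁺ loses N₂: no meaningful conjugate acid; N₂ departs as an exceptionally stable neutral molecule
CH₂=CHCH₂–OTf loses OTf⁻: pKₐ(CF₃SO₃H (triflic acid)) ≈ -14
CH₂=CHCH₂–Br loses Br⁻: pKₐ(HBr) ≈ -9
CH₂=CHCH₂–S(CH₃)₂⁺ loses SR'₂: pKₐ(R'₂SH⁺) ≈ -7
CH₂=CHCH₂–OBz loses PhCOO⁻: pKₐ(C₆H₅COOH) ≈ 4.2
CH₂=CHCH₂–OC₂H₅ loses CH₃CH₂O⁻: pKₐ(CH₃CH₂OH) ≈ 16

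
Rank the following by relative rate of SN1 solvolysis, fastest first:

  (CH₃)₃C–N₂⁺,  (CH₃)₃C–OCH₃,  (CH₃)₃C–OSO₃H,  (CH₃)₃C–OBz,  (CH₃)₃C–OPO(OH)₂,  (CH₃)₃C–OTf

(CH₃)₃C–N₂⁺ > (CH₃)₃C–OTf > (CH₃)₃C–OSO₃H > (CH₃)₃C–OPO(OH)₂ > (CH₃)₃C–OBz > (CH₃)₃C–OCH₃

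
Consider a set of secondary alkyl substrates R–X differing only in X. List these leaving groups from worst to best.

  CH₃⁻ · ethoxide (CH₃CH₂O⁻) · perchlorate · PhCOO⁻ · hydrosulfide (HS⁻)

CH₃⁻ < ethoxide (CH₃CH₂O⁻) < hydrosulfide (HS⁻) < PhCOO⁻ < perchlorate

The more stable X⁻ (or X) is on its own — i.e. the weaker a base it is — the better a leaving group it makes.
perchlorate: pKₐ(HClO₄) ≈ -10
PhCOO⁻: pKₐ(C₆H₅COOH) ≈ 4.2
hydrosulfide (HS⁻): pKₐ(H₂S) ≈ 7
ethoxide (CH₃CH₂O⁻): pKₐ(CH₃CH₂OH) ≈ 16 — strong base; alkoxides do not leave unassisted
CH₃⁻: pKₐ(CH₄) ≈ 48
Listed from poorest to best leaving group as asked.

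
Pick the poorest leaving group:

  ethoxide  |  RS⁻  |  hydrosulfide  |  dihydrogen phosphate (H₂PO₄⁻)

ethoxide

Leaving-group ability tracks the stability of the departed species; conjugate-acid pKₐ is the usual yardstick (lower pKₐ → better LG).
dihydrogen phosphate (H₂PO₄⁻): pKₐ(H₃PO₄) ≈ 2.1
hydrosulfide: pKₐ(H₂S) ≈ 7
RS⁻: pKₐ(RSH (a thiol)) ≈ 10.5
ethoxide: pKₐ(CH₃CH₂OH) ≈ 16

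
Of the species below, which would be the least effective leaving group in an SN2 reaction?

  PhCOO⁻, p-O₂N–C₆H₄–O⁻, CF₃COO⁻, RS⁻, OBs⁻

Rank by basicity of the departing species: weakest base leaves most easily.
OBs⁻: pKₐ(p-BrC₆H₄SO₃H) ≈ -2.8
CF₃COO⁻: pKₐ(CF₃COOH) ≈ 0.2
PhCOO⁻: pKₐ(C₆H₅COOH) ≈ 4.2
p-O₂N–C₆H₄–O⁻: pKₐ(p-nitrophenol) ≈ 7.2
RS⁻: pKₐ(RSH (a thiol)) ≈ 10.5

RS⁻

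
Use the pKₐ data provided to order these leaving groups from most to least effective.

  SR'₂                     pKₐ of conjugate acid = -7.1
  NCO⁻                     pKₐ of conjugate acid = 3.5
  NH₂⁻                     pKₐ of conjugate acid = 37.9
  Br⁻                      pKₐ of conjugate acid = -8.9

Br⁻ > SR'₂ > NCO⁻ > NH₂⁻

Lower conjugate-acid pKₐ ⇒ weaker base ⇒ better leaving group.
Sorting by the given values: Br⁻ (-8.9), SR'₂ (-7.1), NCO⁻ (3.5), NH₂⁻ (37.9).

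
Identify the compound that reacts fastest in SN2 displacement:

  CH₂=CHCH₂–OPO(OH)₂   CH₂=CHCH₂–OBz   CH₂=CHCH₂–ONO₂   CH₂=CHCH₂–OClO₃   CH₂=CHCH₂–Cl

CH₂=CHCH₂–OClO₃

The skeletons are identical, so relative rate is governed entirely by leaving-group ability.
Rank by basicity of the departing species: weakest base leaves most easily.
CH₂=CHCH₂–OClO₃ loses ClO₄⁻: pKₐ(HClO₄) ≈ -10
CH₂=CHCH₂–Cl loses Cl⁻: pKₐ(HCl) ≈ -7
CH₂=CHCH₂–ONO₂ loses NO₃⁻: pKₐ(HNO₃) ≈ -1.3
CH₂=CHCH₂–OPO(OH)₂ loses H₂PO₄⁻: pKₐ(H₃PO₄) ≈ 2.1
CH₂=CHCH₂–OBz loses PhCOO⁻: pKₐ(C₆H₅COOH) ≈ 4.2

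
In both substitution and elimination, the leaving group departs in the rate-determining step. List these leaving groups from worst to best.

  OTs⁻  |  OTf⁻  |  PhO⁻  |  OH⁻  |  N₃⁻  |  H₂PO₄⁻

OH⁻ < PhO⁻ < N₃⁻ < H₂PO₄⁻ < OTs⁻ < OTf⁻

The more stable X⁻ (or X) is on its own — i.e. the weaker a base it is — the better a leaving group it makes.
OTf⁻: pKₐ(CF₃SO₃H (triflic acid)) ≈ -14
OTs⁻: pKₐ(p-CH₃C₆H₄SO₃H (TsOH)) ≈ -2.8
H₂PO₄⁻: pKₐ(H₃PO₄) ≈ 2.1
N₃⁻: pKₐ(HN₃) ≈ 4.7
PhO⁻: pKₐ(C₆H₅OH (phenol)) ≈ 10
OH⁻: pKₐ(H₂O) ≈ 15.7
Listed from poorest to best leaving group as asked.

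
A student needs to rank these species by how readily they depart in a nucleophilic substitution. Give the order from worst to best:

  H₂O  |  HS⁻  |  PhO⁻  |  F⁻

PhO⁻ < HS⁻ < F⁻ < H₂O

H₂O: pKₐ(H₃O⁺) ≈ -1.7
F⁻: pKₐ(HF) ≈ 3.2
HS⁻: pKₐ(H₂S) ≈ 7
PhO⁻: pKₐ(C₆H₅OH (phenol)) ≈ 10
Listed from poorest to best leaving group as asked.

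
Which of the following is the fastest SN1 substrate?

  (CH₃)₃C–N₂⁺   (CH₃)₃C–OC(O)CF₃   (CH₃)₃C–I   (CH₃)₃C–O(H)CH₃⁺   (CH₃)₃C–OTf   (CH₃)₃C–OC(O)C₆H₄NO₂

(CH₃)₃C–N₂⁺

With the same alkyl group throughout, only the leaving group differentiates the rates.
A good leaving group is a weak base: the lower the pKₐ of its conjugate acid, the more readily it departs.
(CH₃)₃C–N₂⁺ loses N₂: no meaningful conjugate acid; N₂ departs as an exceptionally stable neutral molecule
(CH₃)₃C–OTf loses OTf⁻: pKₐ(CF₃SO₃H (triflic acid)) ≈ -14
(CH₃)₃C–I loses I⁻: pKₐ(HI) ≈ -10
(CH₃)₃C–O(H)CH₃⁺ loses R'OH: pKₐ(R'OH₂⁺) ≈ -2.4
(CH₃)₃C–OC(O)CF₃ loses CF₃COO⁻: pKₐ(CF₃COOH) ≈ 0.2
(CH₃)₃C–OC(O)C₆H₄NO₂ loses p-O₂N–C₆H₄–COO⁻: pKₐ(p-nitrobenzoic acid) ≈ 3.4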